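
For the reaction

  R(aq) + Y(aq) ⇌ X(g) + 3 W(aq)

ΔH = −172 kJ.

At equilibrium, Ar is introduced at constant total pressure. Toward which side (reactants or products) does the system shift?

Adding inert gas at constant total pressure expands the volume and lowers every reacting partial pressure. With Δn_gas = 1 − 0 = +1, Q moves away from K toward the side with fewer gas moles, so the system shifts toward the side with more gas moles — to the right.

right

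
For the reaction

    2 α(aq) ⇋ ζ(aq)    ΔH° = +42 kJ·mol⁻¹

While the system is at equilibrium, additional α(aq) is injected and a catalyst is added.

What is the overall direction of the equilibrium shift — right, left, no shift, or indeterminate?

Adding α (aq), a reactant, drives the reaction to the right.
A catalyst speeds both forward and reverse rates equally; it changes neither Q nor K — no shift from this change.
Only the nonzero effect(s) matter; the net shift is to the right.

right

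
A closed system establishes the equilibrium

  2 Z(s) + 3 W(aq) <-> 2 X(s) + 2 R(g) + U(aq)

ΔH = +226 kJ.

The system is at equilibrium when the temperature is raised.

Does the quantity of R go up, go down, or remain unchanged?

The forward reaction is endothermic. Raising T favours the endothermic direction — shift to the right.
The net shift is to the right. R is a product, so its amount increases.

increases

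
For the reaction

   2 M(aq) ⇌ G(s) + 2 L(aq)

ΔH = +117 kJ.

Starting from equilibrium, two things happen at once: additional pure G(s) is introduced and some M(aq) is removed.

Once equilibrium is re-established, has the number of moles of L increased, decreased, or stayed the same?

decreases

G is a pure solid; its activity is 1 regardless of amount, so Q is unaffected — no shift from this change.
Removing M (aq), a reactant, drives the reaction to the left.
The net shift is to the left. L is a product, so its amount decreases.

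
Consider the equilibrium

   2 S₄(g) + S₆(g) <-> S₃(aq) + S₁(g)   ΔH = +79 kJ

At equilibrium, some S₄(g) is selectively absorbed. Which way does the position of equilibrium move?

left

Removing S₄ (g), a reactant, drives the reaction to the left.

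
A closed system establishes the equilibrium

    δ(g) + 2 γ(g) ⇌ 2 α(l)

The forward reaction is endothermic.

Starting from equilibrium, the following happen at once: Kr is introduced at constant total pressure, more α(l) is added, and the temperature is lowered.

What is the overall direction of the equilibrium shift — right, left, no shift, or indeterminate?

left

Adding inert gas at constant total pressure expands the volume and lowers every reacting partial pressure. With Δn_gas = 0 − 3 = -3, Q moves away from K toward the side with fewer gas moles, so the system shifts toward the side with more gas moles — to the left.
α is a pure liquid; its activity is 1 regardless of amount, so Q is unaffected — no shift from this change.
The forward reaction is endothermic. Lowering T favours the exothermic direction — shift to the left.
Only the nonzero effect(s) matter; the net shift is to the left.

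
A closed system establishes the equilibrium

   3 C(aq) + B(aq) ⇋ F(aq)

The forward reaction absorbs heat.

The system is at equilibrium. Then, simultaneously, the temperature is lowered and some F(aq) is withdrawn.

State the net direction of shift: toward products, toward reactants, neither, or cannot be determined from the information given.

The forward reaction is endothermic. Lowering T favours the exothermic direction — shift to the left.
Removing F (aq), a product, drives the reaction to the right.
The individual effects push in opposite directions; without quantitative information the net direction cannot be determined.

cannot be determined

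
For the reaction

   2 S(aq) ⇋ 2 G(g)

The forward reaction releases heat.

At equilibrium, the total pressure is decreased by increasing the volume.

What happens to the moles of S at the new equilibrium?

decreases

Gas moles: reactants 0, products 2 (Δn_gas = +2). Expansion shifts the system toward the side with more moles of gas — to the right.
The net shift is to the right. S is a reactant, so its amount decreases.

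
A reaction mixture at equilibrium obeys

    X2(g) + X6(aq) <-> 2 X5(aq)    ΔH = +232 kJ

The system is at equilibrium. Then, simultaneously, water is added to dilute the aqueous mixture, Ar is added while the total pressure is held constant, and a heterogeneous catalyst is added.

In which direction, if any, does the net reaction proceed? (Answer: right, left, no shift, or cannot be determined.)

cannot be determined

Dilution lowers every aqueous concentration by the same factor. Δn_aq = 2 − 1 = +1, so the system shifts toward the side with more dissolved moles — to the right.
Adding inert gas at constant total pressure expands the volume and lowers every reacting partial pressure. With Δn_gas = 0 − 1 = -1, Q moves away from K toward the side with fewer gas moles, so the system shifts toward the side with more gas moles — to the left.
A catalyst speeds both forward and reverse rates equally; it changes neither Q nor K — no shift from this change.
The individual effects push in opposite directions; without quantitative information the net direction cannot be determined.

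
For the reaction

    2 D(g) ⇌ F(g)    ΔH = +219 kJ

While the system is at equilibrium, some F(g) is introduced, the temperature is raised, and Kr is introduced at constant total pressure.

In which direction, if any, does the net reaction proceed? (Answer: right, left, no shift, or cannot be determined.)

Adding F (g), a product, drives the reaction to the left.
The forward reaction is endothermic. Raising T favours the endothermic direction — shift to the right.
Adding inert gas at constant total pressure expands the volume and lowers every reacting partial pressure. With Δn_gas = 1 − 2 = -1, Q moves away from K toward the side with fewer gas moles, so the system shifts toward the side with more gas moles — to the left.
The individual effects push in opposite directions; without quantitative information the net direction cannot be determined.

cannot be determined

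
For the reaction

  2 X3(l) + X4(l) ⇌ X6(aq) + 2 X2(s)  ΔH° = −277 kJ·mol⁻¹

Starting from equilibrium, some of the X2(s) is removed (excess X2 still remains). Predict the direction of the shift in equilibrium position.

no shift

X2 is a pure solid; its activity is 1 regardless of amount, so Q is unaffected — no shift from this change.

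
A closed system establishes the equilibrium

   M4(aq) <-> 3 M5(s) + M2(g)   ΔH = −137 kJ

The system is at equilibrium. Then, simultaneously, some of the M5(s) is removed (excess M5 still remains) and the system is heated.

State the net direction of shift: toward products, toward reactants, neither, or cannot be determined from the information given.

M5 is a pure solid; its activity is 1 regardless of amount, so Q is unaffected — no shift from this change.
The forward reaction is exothermic. Raising T favours the endothermic direction — shift to the left.
Only the nonzero effect(s) matter; the net shift is to the left.

left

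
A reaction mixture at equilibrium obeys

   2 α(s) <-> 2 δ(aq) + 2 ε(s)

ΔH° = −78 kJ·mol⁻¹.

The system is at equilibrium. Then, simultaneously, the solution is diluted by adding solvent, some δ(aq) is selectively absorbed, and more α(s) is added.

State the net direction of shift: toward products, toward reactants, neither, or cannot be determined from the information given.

Dilution lowers every aqueous concentration by the same factor. Δn_aq = 2 − 0 = +2, so the system shifts toward the side with more dissolved moles — to the right.
Removing δ (aq), a product, drives the reaction to the right.
α is a pure solid; its activity is 1 regardless of amount, so Q is unaffected — no shift from this change.
Only the nonzero effect(s) matter; the net shift is to the right.

right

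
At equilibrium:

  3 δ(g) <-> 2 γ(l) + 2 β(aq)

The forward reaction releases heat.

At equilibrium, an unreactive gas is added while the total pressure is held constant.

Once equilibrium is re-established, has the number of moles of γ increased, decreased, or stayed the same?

decreases

Adding inert gas at constant total pressure expands the volume and lowers every reacting partial pressure. With Δn_gas = 0 − 3 = -3, Q moves away from K toward the side with fewer gas moles, so the system shifts toward the side with more gas moles — to the left.
The net shift is to the left. γ is a product, so its amount decreases.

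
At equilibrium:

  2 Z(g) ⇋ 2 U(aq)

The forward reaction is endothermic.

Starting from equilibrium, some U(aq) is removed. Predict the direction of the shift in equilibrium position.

right

Removing U (aq), a product, drives the reaction to the right.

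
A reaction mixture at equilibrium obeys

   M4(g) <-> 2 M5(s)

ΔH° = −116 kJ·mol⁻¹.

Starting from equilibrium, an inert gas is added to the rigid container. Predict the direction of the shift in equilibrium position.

no shift

At constant volume, adding an inert gas leaves every reacting species' partial pressure unchanged, so Q is unchanged — no shift from this change.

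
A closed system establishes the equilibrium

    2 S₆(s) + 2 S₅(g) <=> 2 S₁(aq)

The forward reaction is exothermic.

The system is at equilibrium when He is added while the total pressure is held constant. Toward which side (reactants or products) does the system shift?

Adding inert gas at constant total pressure expands the volume and lowers every reacting partial pressure. With Δn_gas = 0 − 2 = -2, Q moves away from K toward the side with fewer gas moles, so the system shifts toward the side with more gas moles — to the left.

left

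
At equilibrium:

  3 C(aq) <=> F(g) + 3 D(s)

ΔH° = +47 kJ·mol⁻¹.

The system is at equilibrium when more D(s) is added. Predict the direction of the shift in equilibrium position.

D is a pure solid; its activity is 1 regardless of amount, so Q is unaffected — no shift from this change.

no shift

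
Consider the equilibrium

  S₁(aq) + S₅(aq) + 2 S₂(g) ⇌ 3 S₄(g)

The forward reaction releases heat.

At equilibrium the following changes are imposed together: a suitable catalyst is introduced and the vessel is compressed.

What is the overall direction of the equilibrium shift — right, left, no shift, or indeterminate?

left

A catalyst speeds both forward and reverse rates equally; it changes neither Q nor K — no shift from this change.
Gas moles: reactants 2, products 3 (Δn_gas = +1). Compression shifts the system toward the side with fewer moles of gas — to the left.
Only the nonzero effect(s) matter; the net shift is to the left.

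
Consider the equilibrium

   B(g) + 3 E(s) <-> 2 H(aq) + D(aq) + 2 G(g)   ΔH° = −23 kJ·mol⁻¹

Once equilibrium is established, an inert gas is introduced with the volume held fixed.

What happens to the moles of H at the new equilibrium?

unchanged

At constant volume, adding an inert gas leaves every reacting species' partial pressure unchanged, so Q is unchanged — no shift from this change.
No net shift occurs, so the amount of H is unchanged.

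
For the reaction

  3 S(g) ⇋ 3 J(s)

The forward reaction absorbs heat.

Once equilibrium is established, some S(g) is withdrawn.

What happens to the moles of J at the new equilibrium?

decreases

Removing S (g), a reactant, drives the reaction to the left.
The net shift is to the left. J is a product, so its amount decreases.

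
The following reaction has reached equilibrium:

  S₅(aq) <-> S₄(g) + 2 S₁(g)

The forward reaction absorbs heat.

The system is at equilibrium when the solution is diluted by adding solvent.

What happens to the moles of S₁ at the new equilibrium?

decreases

Dilution lowers every aqueous concentration by the same factor. Δn_aq = 0 − 1 = -1, so the system shifts toward the side with more dissolved moles — to the left.
The net shift is to the left. S₁ is a product, so its amount decreases.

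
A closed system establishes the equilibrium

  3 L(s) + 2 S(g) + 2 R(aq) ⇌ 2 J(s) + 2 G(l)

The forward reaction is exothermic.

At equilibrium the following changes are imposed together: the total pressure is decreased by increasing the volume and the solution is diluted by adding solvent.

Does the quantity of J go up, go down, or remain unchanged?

decreases

Gas moles: reactants 2, products 0 (Δn_gas = -2). Expansion shifts the system toward the side with more moles of gas — to the left.
Dilution lowers every aqueous concentration by the same factor. Δn_aq = 0 − 2 = -2, so the system shifts toward the side with more dissolved moles — to the left.
The net shift is to the left. J is a product, so its amount decreases.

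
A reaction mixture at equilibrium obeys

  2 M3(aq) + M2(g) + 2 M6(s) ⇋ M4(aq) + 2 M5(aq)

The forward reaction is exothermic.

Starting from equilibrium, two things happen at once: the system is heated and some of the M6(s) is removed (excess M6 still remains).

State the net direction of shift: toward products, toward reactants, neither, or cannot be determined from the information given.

left

The forward reaction is exothermic. Raising T favours the endothermic direction — shift to the left.
M6 is a pure solid; its activity is 1 regardless of amount, so Q is unaffected — no shift from this change.
Only the nonzero effect(s) matter; the net shift is to the left.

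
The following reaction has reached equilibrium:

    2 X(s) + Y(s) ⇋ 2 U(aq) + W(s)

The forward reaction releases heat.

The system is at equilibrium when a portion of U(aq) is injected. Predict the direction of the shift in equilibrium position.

left

Adding U (aq), a product, drives the reaction to the left.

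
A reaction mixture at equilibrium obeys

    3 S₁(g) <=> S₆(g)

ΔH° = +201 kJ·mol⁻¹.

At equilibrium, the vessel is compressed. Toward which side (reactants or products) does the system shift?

right

Gas moles: reactants 3, products 1 (Δn_gas = -2). Compression shifts the system toward the side with fewer moles of gas — to the right.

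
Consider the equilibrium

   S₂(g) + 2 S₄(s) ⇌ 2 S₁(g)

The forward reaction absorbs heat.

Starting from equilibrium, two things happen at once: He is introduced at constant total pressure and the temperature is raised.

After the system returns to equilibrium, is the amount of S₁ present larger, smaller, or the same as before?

increases

Adding inert gas at constant total pressure expands the volume and lowers every reacting partial pressure. With Δn_gas = 2 − 1 = +1, Q moves away from K toward the side with fewer gas moles, so the system shifts toward the side with more gas moles — to the right.
The forward reaction is endothermic. Raising T favours the endothermic direction — shift to the right.
The net shift is to the right. S₁ is a product, so its amount increases.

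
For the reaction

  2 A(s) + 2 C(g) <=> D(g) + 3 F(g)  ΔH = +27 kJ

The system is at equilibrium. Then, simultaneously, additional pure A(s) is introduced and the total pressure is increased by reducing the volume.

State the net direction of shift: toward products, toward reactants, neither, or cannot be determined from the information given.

A is a pure solid; its activity is 1 regardless of amount, so Q is unaffected — no shift from this change.
Gas moles: reactants 2, products 4 (Δn_gas = +2). Compression shifts the system toward the side with fewer moles of gas — to the left.
Only the nonzero effect(s) matter; the net shift is to the left.

left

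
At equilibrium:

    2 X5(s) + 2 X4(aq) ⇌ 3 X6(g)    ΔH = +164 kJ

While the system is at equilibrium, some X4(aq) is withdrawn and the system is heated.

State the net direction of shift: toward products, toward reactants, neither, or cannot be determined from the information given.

cannot be determined

Removing X4 (aq), a reactant, drives the reaction to the left.
The forward reaction is endothermic. Raising T favours the endothermic direction — shift to the right.
The individual effects push in opposite directions; without quantitative information the net direction cannot be determined.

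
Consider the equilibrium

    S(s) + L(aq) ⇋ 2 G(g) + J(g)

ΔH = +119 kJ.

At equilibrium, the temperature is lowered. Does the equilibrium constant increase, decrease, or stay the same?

decreases

K depends on temperature via the van 't Hoff relation. The forward reaction is endothermic, so lowering T decreases K.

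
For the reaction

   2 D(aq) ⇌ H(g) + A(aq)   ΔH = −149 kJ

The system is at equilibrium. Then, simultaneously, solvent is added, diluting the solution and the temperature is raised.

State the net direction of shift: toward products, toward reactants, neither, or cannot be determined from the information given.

left

Dilution lowers every aqueous concentration by the same factor. Δn_aq = 1 − 2 = -1, so the system shifts toward the side with more dissolved moles — to the left.
The forward reaction is exothermic. Raising T favours the endothermic direction — shift to the left.
All effects act in the same direction — net shift to the left.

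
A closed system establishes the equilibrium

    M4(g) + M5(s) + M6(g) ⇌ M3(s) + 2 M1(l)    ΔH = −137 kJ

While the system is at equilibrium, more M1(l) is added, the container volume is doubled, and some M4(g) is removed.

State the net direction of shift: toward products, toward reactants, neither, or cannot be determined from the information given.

M1 is a pure liquid; its activity is 1 regardless of amount, so Q is unaffected — no shift from this change.
Gas moles: reactants 2, products 0 (Δn_gas = -2). Expansion shifts the system toward the side with more moles of gas — to the left.
Removing M4 (g), a reactant, drives the reaction to the left.
Only the nonzero effect(s) matter; the net shift is to the left.

left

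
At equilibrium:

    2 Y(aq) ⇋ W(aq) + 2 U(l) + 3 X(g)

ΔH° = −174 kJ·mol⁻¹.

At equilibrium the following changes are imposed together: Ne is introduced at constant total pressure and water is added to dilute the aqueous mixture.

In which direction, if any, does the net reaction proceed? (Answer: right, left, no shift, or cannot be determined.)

Adding inert gas at constant total pressure expands the volume and lowers every reacting partial pressure. With Δn_gas = 3 − 0 = +3, Q moves away from K toward the side with fewer gas moles, so the system shifts toward the side with more gas moles — to the right.
Dilution lowers every aqueous concentration by the same factor. Δn_aq = 1 − 2 = -1, so the system shifts toward the side with more dissolved moles — to the left.
The individual effects push in opposite directions; without quantitative information the net direction cannot be determined.

cannot be determined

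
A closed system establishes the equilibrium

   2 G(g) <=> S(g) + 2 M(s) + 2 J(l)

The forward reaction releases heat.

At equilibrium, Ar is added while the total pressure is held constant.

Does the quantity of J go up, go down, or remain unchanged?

Adding inert gas at constant total pressure expands the volume and lowers every reacting partial pressure. With Δn_gas = 1 − 2 = -1, Q moves away from K toward the side with fewer gas moles, so the system shifts toward the side with more gas moles — to the left.
The net shift is to the left. J is a product, so its amount decreases.

decreases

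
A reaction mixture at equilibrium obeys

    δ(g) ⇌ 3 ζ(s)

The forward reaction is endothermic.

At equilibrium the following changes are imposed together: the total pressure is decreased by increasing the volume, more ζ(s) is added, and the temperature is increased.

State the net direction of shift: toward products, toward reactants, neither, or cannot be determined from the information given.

cannot be determined

Gas moles: reactants 1, products 0 (Δn_gas = -1). Expansion shifts the system toward the side with more moles of gas — to the left.
ζ is a pure solid; its activity is 1 regardless of amount, so Q is unaffected — no shift from this change.
The forward reaction is endothermic. Raising T favours the endothermic direction — shift to the right.
The individual effects push in opposite directions; without quantitative information the net direction cannot be determined.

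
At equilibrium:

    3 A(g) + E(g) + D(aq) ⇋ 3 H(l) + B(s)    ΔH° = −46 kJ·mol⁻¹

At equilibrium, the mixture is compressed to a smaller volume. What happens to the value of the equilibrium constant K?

The equilibrium constant depends only on temperature. This perturbation may move the position of equilibrium, but since T is unchanged, K itself is unchanged.

unchanged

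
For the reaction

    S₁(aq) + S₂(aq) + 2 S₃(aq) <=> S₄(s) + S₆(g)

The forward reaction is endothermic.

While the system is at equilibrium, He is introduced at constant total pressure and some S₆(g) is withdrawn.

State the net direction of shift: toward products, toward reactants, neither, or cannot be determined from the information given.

right

Adding inert gas at constant total pressure expands the volume and lowers every reacting partial pressure. With Δn_gas = 1 − 0 = +1, Q moves away from K toward the side with fewer gas moles, so the system shifts toward the side with more gas moles — to the right.
Removing S₆ (g), a product, drives the reaction to the right.
All effects act in the same direction — net shift to the right.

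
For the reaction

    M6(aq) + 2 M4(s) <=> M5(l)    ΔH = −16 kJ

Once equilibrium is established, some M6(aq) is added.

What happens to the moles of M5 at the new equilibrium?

increases

Adding M6 (aq), a reactant, drives the reaction to the right.
The net shift is to the right. M5 is a product, so its amount increases.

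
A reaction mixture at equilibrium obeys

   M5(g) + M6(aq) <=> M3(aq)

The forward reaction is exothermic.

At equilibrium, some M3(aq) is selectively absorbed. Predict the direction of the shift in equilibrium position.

Removing M3 (aq), a product, drives the reaction to the right.

right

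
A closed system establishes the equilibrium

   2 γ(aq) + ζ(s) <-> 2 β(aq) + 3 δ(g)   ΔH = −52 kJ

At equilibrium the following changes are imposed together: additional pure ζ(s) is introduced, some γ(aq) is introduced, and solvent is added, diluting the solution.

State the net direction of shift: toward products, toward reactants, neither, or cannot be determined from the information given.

ζ is a pure solid; its activity is 1 regardless of amount, so Q is unaffected — no shift from this change.
Adding γ (aq), a reactant, drives the reaction to the right.
Dilution scales every aqueous concentration by the same factor. Δn_aq = 2 − 2 = 0, so Q is unchanged — no shift.
Only the nonzero effect(s) matter; the net shift is to the right.

right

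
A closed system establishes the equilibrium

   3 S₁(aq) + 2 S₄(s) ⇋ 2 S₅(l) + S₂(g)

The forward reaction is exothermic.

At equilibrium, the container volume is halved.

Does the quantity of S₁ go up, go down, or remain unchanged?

increases

Gas moles: reactants 0, products 1 (Δn_gas = +1). Compression shifts the system toward the side with fewer moles of gas — to the left.
The net shift is to the left. S₁ is a reactant, so its amount increases.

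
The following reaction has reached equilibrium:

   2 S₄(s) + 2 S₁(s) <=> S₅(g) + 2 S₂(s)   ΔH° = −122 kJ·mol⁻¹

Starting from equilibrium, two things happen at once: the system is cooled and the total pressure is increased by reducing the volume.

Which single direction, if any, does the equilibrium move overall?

cannot be determined

The forward reaction is exothermic. Lowering T favours the exothermic direction — shift to the right.
Gas moles: reactants 0, products 1 (Δn_gas = +1). Compression shifts the system toward the side with fewer moles of gas — to the left.
The individual effects push in opposite directions; without quantitative information the net direction cannot be determined.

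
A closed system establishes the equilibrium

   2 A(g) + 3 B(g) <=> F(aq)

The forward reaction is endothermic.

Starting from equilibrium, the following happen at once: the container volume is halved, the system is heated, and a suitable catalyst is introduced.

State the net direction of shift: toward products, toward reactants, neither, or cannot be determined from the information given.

Gas moles: reactants 5, products 0 (Δn_gas = -5). Compression shifts the system toward the side with fewer moles of gas — to the right.
The forward reaction is endothermic. Raising T favours the endothermic direction — shift to the right.
A catalyst speeds both forward and reverse rates equally; it changes neither Q nor K — no shift from this change.
Only the nonzero effect(s) matter; the net shift is to the right.

right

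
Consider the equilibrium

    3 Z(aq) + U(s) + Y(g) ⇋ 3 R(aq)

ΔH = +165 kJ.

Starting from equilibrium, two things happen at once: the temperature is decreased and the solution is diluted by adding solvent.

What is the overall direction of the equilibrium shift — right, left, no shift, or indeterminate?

left

The forward reaction is endothermic. Lowering T favours the exothermic direction — shift to the left.
Dilution scales every aqueous concentration by the same factor. Δn_aq = 3 − 3 = 0, so Q is unchanged — no shift.
Only the nonzero effect(s) matter; the net shift is to the left.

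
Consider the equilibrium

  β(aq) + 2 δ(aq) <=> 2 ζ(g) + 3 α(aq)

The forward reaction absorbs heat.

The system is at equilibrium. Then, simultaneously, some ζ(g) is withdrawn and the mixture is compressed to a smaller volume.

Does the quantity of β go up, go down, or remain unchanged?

cannot be determined

Removing ζ (g), a product, drives the reaction to the right.
Gas moles: reactants 0, products 2 (Δn_gas = +2). Compression shifts the system toward the side with fewer moles of gas — to the left.
The two effects oppose each other, so the net shift — and hence the change in β — cannot be determined from the given information.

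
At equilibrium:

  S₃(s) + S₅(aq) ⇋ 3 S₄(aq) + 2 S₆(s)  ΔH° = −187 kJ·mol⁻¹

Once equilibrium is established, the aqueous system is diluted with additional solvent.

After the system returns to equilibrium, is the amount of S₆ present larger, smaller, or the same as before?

increases

Dilution lowers every aqueous concentration by the same factor. Δn_aq = 3 − 1 = +2, so the system shifts toward the side with more dissolved moles — to the right.
The net shift is to the right. S₆ is a product, so its amount increases.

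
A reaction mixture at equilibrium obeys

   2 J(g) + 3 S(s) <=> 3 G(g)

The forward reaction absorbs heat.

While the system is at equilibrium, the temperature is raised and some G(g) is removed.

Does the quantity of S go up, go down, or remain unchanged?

The forward reaction is endothermic. Raising T favours the endothermic direction — shift to the right.
Removing G (g), a product, drives the reaction to the right.
The net shift is to the right. S is a reactant, so its amount decreases.

decreases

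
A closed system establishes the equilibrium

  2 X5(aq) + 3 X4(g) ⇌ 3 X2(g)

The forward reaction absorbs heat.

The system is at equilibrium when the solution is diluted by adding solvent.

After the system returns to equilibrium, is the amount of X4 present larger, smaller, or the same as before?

increases

Dilution lowers every aqueous concentration by the same factor. Δn_aq = 0 − 2 = -2, so the system shifts toward the side with more dissolved moles — to the left.
The net shift is to the left. X4 is a reactant, so its amount increases.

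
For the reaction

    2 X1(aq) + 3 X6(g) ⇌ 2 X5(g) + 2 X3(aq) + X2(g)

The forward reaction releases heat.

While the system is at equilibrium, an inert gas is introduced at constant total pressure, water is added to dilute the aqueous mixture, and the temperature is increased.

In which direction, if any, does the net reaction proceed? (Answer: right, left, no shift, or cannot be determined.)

Adding inert gas at constant total pressure expands the volume, scaling every reacting partial pressure by the same factor. Δn_gas = 3 − 3 = 0, so Q is unchanged — no shift.
Dilution scales every aqueous concentration by the same factor. Δn_aq = 2 − 2 = 0, so Q is unchanged — no shift.
The forward reaction is exothermic. Raising T favours the endothermic direction — shift to the left.
Only the nonzero effect(s) matter; the net shift is to the left.

left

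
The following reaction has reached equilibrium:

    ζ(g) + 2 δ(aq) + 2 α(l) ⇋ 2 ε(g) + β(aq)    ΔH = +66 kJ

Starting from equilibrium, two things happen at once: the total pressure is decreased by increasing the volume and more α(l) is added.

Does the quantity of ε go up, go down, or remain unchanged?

increases

Gas moles: reactants 1, products 2 (Δn_gas = +1). Expansion shifts the system toward the side with more moles of gas — to the right.
α is a pure liquid; its activity is 1 regardless of amount, so Q is unaffected — no shift from this change.
The net shift is to the right. ε is a product, so its amount increases.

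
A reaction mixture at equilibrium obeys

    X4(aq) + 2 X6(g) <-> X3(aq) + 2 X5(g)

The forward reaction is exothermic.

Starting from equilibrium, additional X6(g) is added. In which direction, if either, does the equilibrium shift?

right

Adding X6 (g), a reactant, drives the reaction to the right.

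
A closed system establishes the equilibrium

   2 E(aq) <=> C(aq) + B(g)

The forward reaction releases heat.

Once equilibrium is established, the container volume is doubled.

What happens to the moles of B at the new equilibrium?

increases

Gas moles: reactants 0, products 1 (Δn_gas = +1). Expansion shifts the system toward the side with more moles of gas — to the right.
The net shift is to the right. B is a product, so its amount increases.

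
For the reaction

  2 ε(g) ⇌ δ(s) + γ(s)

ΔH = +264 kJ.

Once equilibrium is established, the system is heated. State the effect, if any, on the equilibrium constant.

increases

K depends on temperature via the van 't Hoff relation. The forward reaction is endothermic, so raising T increases K.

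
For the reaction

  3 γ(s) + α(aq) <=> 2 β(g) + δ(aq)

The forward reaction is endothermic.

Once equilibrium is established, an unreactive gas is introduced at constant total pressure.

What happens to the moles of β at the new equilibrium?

Adding inert gas at constant total pressure expands the volume and lowers every reacting partial pressure. With Δn_gas = 2 − 0 = +2, Q moves away from K toward the side with fewer gas moles, so the system shifts toward the side with more gas moles — to the right.
The net shift is to the right. β is a product, so its amount increases.

increases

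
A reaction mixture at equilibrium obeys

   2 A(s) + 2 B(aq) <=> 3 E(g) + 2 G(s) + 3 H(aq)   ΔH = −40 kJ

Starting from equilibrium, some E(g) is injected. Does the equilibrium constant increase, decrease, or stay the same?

unchanged

The equilibrium constant depends only on temperature. This perturbation may move the position of equilibrium, but since T is unchanged, K itself is unchanged.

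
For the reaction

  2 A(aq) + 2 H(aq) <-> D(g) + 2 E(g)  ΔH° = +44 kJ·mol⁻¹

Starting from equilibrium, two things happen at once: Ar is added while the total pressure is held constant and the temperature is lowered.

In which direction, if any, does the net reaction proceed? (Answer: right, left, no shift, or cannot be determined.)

Adding inert gas at constant total pressure expands the volume and lowers every reacting partial pressure. With Δn_gas = 3 − 0 = +3, Q moves away from K toward the side with fewer gas moles, so the system shifts toward the side with more gas moles — to the right.
The forward reaction is endothermic. Lowering T favours the exothermic direction — shift to the left.
The individual effects push in opposite directions; without quantitative information the net direction cannot be determined.

cannot be determined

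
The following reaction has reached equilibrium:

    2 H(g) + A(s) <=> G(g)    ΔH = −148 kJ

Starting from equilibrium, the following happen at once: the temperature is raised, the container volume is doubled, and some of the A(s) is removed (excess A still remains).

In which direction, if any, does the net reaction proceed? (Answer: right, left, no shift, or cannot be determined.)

The forward reaction is exothermic. Raising T favours the endothermic direction — shift to the left.
Gas moles: reactants 2, products 1 (Δn_gas = -1). Expansion shifts the system toward the side with more moles of gas — to the left.
A is a pure solid; its activity is 1 regardless of amount, so Q is unaffected — no shift from this change.
Only the nonzero effect(s) matter; the net shift is to the left.

left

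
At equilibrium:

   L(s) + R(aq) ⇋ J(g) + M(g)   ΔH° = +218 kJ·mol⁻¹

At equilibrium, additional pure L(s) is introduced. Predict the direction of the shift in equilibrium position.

no shift

L is a pure solid; its activity is 1 regardless of amount, so Q is unaffected — no shift from this change.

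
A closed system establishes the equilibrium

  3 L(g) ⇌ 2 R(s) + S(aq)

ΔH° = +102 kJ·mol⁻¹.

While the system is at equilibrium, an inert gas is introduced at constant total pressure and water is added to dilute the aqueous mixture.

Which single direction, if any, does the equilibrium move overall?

cannot be determined

Adding inert gas at constant total pressure expands the volume and lowers every reacting partial pressure. With Δn_gas = 0 − 3 = -3, Q moves away from K toward the side with fewer gas moles, so the system shifts toward the side with more gas moles — to the left.
Dilution lowers every aqueous concentration by the same factor. Δn_aq = 1 − 0 = +1, so the system shifts toward the side with more dissolved moles — to the right.
The individual effects push in opposite directions; without quantitative information the net direction cannot be determined.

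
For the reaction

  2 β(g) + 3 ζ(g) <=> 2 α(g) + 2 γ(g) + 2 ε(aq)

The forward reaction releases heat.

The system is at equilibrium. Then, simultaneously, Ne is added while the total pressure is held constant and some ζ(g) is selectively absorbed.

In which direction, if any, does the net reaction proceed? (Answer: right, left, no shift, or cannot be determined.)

Adding inert gas at constant total pressure expands the volume and lowers every reacting partial pressure. With Δn_gas = 4 − 5 = -1, Q moves away from K toward the side with fewer gas moles, so the system shifts toward the side with more gas moles — to the left.
Removing ζ (g), a reactant, drives the reaction to the left.
All effects act in the same direction — net shift to the left.

left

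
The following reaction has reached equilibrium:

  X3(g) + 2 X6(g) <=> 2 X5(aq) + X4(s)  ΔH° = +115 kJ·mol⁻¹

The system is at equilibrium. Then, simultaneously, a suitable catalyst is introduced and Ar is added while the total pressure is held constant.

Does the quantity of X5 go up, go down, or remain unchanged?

A catalyst speeds both forward and reverse rates equally; it changes neither Q nor K — no shift from this change.
Adding inert gas at constant total pressure expands the volume and lowers every reacting partial pressure. With Δn_gas = 0 − 3 = -3, Q moves away from K toward the side with fewer gas moles, so the system shifts toward the side with more gas moles — to the left.
The net shift is to the left. X5 is a product, so its amount decreases.

decreases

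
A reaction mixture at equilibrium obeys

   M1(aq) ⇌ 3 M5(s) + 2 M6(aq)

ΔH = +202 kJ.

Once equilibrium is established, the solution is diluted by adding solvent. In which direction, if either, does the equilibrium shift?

Dilution lowers every aqueous concentration by the same factor. Δn_aq = 2 − 1 = +1, so the system shifts toward the side with more dissolved moles — to the right.

right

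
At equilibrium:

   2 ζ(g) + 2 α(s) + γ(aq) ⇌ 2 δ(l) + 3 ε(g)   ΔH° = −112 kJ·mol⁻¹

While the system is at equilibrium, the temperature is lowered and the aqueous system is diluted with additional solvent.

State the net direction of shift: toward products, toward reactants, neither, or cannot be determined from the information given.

cannot be determined

The forward reaction is exothermic. Lowering T favours the exothermic direction — shift to the right.
Dilution lowers every aqueous concentration by the same factor. Δn_aq = 0 − 1 = -1, so the system shifts toward the side with more dissolved moles — to the left.
The individual effects push in opposite directions; without quantitative information the net direction cannot be determined.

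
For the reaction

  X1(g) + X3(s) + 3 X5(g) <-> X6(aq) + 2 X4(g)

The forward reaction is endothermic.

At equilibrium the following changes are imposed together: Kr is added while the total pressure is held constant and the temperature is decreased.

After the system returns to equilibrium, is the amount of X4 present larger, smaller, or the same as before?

decreases

Adding inert gas at constant total pressure expands the volume and lowers every reacting partial pressure. With Δn_gas = 2 − 4 = -2, Q moves away from K toward the side with fewer gas moles, so the system shifts toward the side with more gas moles — to the left.
The forward reaction is endothermic. Lowering T favours the exothermic direction — shift to the left.
The net shift is to the left. X4 is a product, so its amount decreases.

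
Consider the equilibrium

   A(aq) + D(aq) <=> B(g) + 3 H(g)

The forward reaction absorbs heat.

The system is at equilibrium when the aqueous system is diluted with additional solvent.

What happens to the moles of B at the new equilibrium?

Dilution lowers every aqueous concentration by the same factor. Δn_aq = 0 − 2 = -2, so the system shifts toward the side with more dissolved moles — to the left.
The net shift is to the left. B is a product, so its amount decreases.

decreases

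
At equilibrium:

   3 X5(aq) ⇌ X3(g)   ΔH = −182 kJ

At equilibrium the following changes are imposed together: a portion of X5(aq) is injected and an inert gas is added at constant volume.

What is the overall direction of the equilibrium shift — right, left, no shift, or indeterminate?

Adding X5 (aq), a reactant, drives the reaction to the right.
At constant volume, adding an inert gas leaves every reacting species' partial pressure unchanged, so Q is unchanged — no shift from this change.
Only the nonzero effect(s) matter; the net shift is to the right.

right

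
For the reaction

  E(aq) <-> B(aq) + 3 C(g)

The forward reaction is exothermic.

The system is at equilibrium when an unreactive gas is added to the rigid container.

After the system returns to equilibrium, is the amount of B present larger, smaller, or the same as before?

At constant volume, adding an inert gas leaves every reacting species' partial pressure unchanged, so Q is unchanged — no shift from this change.
No net shift occurs, so the amount of B is unchanged.

unchanged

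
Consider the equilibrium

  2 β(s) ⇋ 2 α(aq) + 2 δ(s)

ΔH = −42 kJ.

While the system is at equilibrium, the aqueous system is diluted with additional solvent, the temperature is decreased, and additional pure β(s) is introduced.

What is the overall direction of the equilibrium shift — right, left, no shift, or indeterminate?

right

Dilution lowers every aqueous concentration by the same factor. Δn_aq = 2 − 0 = +2, so the system shifts toward the side with more dissolved moles — to the right.
The forward reaction is exothermic. Lowering T favours the exothermic direction — shift to the right.
β is a pure solid; its activity is 1 regardless of amount, so Q is unaffected — no shift from this change.
Only the nonzero effect(s) matter; the net shift is to the right.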